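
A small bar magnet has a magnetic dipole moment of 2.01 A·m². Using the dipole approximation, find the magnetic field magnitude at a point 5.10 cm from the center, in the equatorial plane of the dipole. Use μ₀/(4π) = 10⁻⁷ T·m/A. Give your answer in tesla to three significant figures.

In the equatorial plane B = (μ₀/4π)·m/r³ (half the axial value).
B = (10⁻⁷)·(2.01) / (0.0510)³ = 0.001515 T.

B ≈ 0.00152 T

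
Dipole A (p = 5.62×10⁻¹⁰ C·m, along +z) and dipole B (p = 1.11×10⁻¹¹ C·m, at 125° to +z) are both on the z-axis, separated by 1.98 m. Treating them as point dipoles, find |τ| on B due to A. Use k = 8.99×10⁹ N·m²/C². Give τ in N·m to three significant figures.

τ ≈ 1.18×10⁻¹¹ N·m

The second dipole sits on the axis of the first, so the field there is axial: E₁ = 2kp₁/r³ along +z.
E₁ = 2(8.99×10⁹)(5.62×10⁻¹⁰)/(1.98)³ = 1.302 N/C.
Torque on the second dipole: τ = p₂ E₁ sinθ.
τ = (1.11×10⁻¹¹)(1.302)·sin125° = 1.184×10⁻¹¹ N·m.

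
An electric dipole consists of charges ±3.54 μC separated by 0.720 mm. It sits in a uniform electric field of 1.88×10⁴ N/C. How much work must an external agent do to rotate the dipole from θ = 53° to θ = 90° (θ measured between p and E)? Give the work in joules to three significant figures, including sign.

Dipole moment p = qd = (3.54×10⁻⁶ C)(7.20×10⁻⁴ m) = 2.549×10⁻⁹ C·m.
W_ext = ΔU = U(θ₂) − U(θ₁) = −pE cosθ₂ − (−pE cosθ₁) = pE(cosθ₁ − cosθ₂).
W = (2.549×10⁻⁹)(1.88×10⁴)·(cos53° − cos90°) = (4.792×10⁻⁵)·(+0.6018) = 2.884×10⁻⁵ J.

W ≈ 2.88×10⁻⁵ J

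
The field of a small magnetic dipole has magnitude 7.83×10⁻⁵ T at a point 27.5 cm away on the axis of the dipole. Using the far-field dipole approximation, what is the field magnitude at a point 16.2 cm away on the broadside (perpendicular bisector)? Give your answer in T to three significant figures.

Dipole fields scale as 1/r³ in the far field.
The axial field is twice the equatorial field at the same r, so the geometry factor is 1/2.
B₂ = B₁ · (1/2) · (r₁/r₂)³ = 7.83×10⁻⁵ · 0.5 · (27.5/16.2)³.
(r₁/r₂)³ = (1.698)³ = 4.892.
B₂ ≈ 1.915×10⁻⁴ T.

B ≈ 1.92×10⁻⁴ T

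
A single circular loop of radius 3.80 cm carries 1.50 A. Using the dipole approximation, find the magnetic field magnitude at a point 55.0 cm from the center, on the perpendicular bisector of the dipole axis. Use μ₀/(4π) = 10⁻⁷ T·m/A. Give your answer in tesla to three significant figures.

Magnetic moment m = IA = Iπa² = (1.50)·π·(0.0380)² = 0.006805 A·m².
In the equatorial plane B = (μ₀/4π)·m/r³ (half the axial value).
B = (10⁻⁷)·(0.006805) / (0.550)³ = 4.090×10⁻⁹ T.

B ≈ 4.09×10⁻⁹ T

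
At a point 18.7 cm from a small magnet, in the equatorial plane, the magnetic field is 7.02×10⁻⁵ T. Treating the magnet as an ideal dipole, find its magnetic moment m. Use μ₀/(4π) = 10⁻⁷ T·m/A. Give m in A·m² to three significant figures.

In the equatorial plane B = (μ₀/4π)·m/r³, so m = Br³·4π/(μ₀).
m = (7.02×10⁻⁵)·(0.187)³ / (10⁻⁷) = 4.591 A·m².

m ≈ 4.59 A·m²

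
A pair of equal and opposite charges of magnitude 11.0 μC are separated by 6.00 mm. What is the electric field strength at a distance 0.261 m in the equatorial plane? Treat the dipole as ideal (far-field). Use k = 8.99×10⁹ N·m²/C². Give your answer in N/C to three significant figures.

Dipole moment p = qd = (1.10×10⁻⁵ C)(0.00600 m) = 6.60×10⁻⁸ C·m.
On the perpendicular bisector E = kp/r³ (half the axial value at the same distance).
E = (8.99×10⁹)(6.60×10⁻⁸) / (0.261)³ = 3.337×10⁴ N/C.

E ≈ 3.34×10⁴ N/C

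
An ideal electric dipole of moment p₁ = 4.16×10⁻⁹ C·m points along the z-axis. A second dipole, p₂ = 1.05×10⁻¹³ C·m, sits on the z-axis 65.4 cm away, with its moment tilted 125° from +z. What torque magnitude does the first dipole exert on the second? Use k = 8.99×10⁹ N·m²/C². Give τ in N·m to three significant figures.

The second dipole sits on the axis of the first, so the field there is axial: E₁ = 2kp₁/r³ along +z.
E₁ = 2(8.99×10⁹)(4.16×10⁻⁹)/(0.654)³ = 267.4 N/C.
Torque on the second dipole: τ = p₂ E₁ sinθ.
τ = (1.05×10⁻¹³)(267.4)·sin125° = 2.300×10⁻¹¹ N·m.

τ ≈ 2.30×10⁻¹¹ N·m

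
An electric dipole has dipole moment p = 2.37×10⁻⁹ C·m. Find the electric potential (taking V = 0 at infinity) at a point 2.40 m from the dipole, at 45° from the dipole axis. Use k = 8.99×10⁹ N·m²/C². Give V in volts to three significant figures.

V ≈ 2.62 V

The dipole potential is V = kp cosθ / r².
V = (8.99×10⁹)(2.37×10⁻⁹)·cos45° / (2.40)² = 2.616 V.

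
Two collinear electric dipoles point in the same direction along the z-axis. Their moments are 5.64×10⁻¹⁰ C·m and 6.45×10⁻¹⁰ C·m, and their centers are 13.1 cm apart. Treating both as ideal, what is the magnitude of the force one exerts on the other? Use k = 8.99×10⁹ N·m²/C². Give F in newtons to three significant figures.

On-axis field of dipole 1 at distance r: E = 2kp₁/r³. Force on dipole 2 is F = p₂·dE/dr (gradient along axis).
dE/dr = −6kp₁/r⁴, so |F| = 6kp₁p₂/r⁴ (attractive for aligned moments).
F = 6(8.99×10⁹)(5.64×10⁻¹⁰)(6.45×10⁻¹⁰)/(0.131)⁴ = 6.663×10⁻⁵ N.

F ≈ 6.66×10⁻⁵ N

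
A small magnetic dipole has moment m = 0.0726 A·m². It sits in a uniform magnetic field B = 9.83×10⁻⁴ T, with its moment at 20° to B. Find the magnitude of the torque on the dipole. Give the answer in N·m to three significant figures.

Torque on a magnetic dipole: τ = mB sinθ.
τ = (0.0726)(9.83×10⁻⁴)·sin20° = 2.441×10⁻⁵ N·m.

τ ≈ 2.44×10⁻⁵ N·m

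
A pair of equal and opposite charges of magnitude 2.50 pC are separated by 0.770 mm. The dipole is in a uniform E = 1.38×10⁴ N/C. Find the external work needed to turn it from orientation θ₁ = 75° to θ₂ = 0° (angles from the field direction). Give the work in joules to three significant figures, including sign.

Dipole moment p = qd = (2.50×10⁻¹² C)(7.70×10⁻⁴ m) = 1.925×10⁻¹⁵ C·m.
W_ext = ΔU = U(θ₂) − U(θ₁) = −pE cosθ₂ − (−pE cosθ₁) = pE(cosθ₁ − cosθ₂).
W = (1.925×10⁻¹⁵)(1.38×10⁴)·(cos75° − cos0°) = (2.656×10⁻¹¹)·(-0.7412) = -1.969×10⁻¹¹ J.

W ≈ -1.97×10⁻¹¹ J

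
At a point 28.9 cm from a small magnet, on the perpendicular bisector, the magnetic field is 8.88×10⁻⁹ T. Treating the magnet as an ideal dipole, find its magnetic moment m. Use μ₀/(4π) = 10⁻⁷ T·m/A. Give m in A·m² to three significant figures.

In the equatorial plane B = (μ₀/4π)·m/r³, so m = Br³·4π/(μ₀).
m = (8.88×10⁻⁹)·(0.289)³ / (10⁻⁷) = 0.002143 A·m².

m ≈ 0.00214 A·m²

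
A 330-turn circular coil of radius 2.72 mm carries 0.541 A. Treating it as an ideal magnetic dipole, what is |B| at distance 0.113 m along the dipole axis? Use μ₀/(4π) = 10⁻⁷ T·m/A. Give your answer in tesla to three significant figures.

B ≈ 5.75×10⁻⁷ T

m = NIA = NIπa² = 330·(0.541)·π·(0.00272)² = 0.00415 A·m².
On axis B = (μ₀/4π)·2m/r³.
B = 2·(10⁻⁷)·(0.00415) / (0.113)³ = 5.752×10⁻⁷ T.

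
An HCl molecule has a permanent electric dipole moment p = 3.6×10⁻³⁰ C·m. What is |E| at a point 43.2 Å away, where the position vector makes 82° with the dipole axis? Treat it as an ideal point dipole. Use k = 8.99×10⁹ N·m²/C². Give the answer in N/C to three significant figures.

At angle θ the dipole field magnitude is E = (kp/r³)·√(1 + 3cos²θ).
kp/r³ = (8.99×10⁹)(3.60×10⁻³⁰) / (4.32×10⁻⁹)³ = 4.014×10⁵ N/C.
√(1 + 3cos²82°) = √(1 + 3·0.0194) = √1.0581 ≈ 1.0286.
E ≈ 4.014×10⁵ × 1.029 = 4.129×10⁵ N/C.

E ≈ 4.13×10⁵ N/C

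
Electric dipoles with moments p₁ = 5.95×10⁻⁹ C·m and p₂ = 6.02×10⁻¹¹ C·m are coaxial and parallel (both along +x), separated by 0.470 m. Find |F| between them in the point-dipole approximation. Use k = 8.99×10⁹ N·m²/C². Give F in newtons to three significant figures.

On-axis field of dipole 1 at distance r: E = 2kp₁/r³. Force on dipole 2 is F = p₂·dE/dr (gradient along axis).
dE/dr = −6kp₁/r⁴, so |F| = 6kp₁p₂/r⁴ (attractive for aligned moments).
F = 6(8.99×10⁹)(5.95×10⁻⁹)(6.02×10⁻¹¹)/(0.470)⁴ = 3.959×10⁻⁷ N.

F ≈ 3.96×10⁻⁷ N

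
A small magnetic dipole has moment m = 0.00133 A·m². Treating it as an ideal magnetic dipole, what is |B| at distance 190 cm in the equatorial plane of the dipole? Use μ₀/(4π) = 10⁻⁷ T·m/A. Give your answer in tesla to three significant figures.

In the equatorial plane B = (μ₀/4π)·m/r³ (half the axial value).
B = (10⁻⁷)·(0.00133) / (1.90)³ = 1.939×10⁻¹¹ T.

B ≈ 1.94×10⁻¹¹ T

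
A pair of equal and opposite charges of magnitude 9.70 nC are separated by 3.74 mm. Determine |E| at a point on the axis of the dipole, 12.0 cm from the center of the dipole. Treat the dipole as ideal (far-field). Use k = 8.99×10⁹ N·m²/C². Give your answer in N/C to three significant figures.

Dipole moment p = qd = (9.70×10⁻⁹ C)(0.00374 m) = 3.628×10⁻¹¹ C·m.
On the dipole axis E = 2kp/r³.
E = 2·(8.99×10⁹)(3.628×10⁻¹¹) / (0.120)³ = 377.5 N/C.

E ≈ 377 N/C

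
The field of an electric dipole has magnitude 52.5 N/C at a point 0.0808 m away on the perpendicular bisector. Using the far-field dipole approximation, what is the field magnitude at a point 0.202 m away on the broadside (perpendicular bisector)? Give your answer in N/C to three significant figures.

Dipole fields scale as 1/r³ in the far field; the geometry is the same at both points.
E₂ = E₁ · (r₁/r₂)³ = 52.5 · (0.0808/0.202)³.
(r₁/r₂)³ = (0.4)³ = 0.064.
E₂ ≈ 3.360 N/C.

E ≈ 3.36 N/C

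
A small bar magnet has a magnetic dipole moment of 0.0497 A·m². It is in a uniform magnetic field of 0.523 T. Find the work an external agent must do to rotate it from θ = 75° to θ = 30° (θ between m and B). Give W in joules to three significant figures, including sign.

W_ext = ΔU = −mB cosθ₂ + mB cosθ₁ = mB(cosθ₁ − cosθ₂).
W = (0.0497)(0.523)·(cos75° − cos30°) = (0.02599)·(-0.6072) = -0.01578 J.

W ≈ -0.0158 J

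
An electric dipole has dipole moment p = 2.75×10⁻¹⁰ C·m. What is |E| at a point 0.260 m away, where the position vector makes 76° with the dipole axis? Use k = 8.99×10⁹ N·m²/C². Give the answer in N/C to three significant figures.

E ≈ 153 N/C

At angle θ the dipole field magnitude is E = (kp/r³)·√(1 + 3cos²θ).
kp/r³ = (8.99×10⁹)(2.75×10⁻¹⁰) / (0.260)³ = 140.7 N/C.
√(1 + 3cos²76°) = √(1 + 3·0.0585) = √1.1756 ≈ 1.0842.
E ≈ 140.7 × 1.084 = 152.5 N/C.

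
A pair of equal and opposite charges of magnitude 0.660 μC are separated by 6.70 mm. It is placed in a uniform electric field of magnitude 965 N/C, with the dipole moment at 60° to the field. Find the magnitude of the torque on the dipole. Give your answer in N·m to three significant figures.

Dipole moment p = qd = (6.60×10⁻⁷ C)(0.00670 m) = 4.422×10⁻⁹ C·m.
Torque on an electric dipole: τ = pE sinθ.
τ = (4.422×10⁻⁹)(965)·sin60° = 3.696×10⁻⁶ N·m.

τ ≈ 3.70×10⁻⁶ N·m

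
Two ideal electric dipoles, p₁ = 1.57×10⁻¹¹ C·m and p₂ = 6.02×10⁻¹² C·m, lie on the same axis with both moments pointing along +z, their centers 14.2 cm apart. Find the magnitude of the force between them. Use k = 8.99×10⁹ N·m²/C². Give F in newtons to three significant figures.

F ≈ 1.25×10⁻⁸ N

On-axis field of dipole 1 at distance r: E = 2kp₁/r³. Force on dipole 2 is F = p₂·dE/dr (gradient along axis).
dE/dr = −6kp₁/r⁴, so |F| = 6kp₁p₂/r⁴ (attractive for aligned moments).
F = 6(8.99×10⁹)(1.57×10⁻¹¹)(6.02×10⁻¹²)/(0.142)⁴ = 1.254×10⁻⁸ N.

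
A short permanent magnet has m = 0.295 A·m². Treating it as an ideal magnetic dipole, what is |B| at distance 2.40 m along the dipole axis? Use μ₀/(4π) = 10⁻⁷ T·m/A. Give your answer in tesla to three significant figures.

On axis B = (μ₀/4π)·2m/r³.
B = 2·(10⁻⁷)·(0.295) / (2.40)³ = 4.268×10⁻⁹ T.

B ≈ 4.27×10⁻⁹ T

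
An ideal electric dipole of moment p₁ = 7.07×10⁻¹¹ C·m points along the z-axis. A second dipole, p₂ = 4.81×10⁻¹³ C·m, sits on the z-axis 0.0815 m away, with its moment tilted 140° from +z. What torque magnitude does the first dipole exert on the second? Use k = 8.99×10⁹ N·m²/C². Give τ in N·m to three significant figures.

τ ≈ 7.26×10⁻¹⁰ N·m

The second dipole sits on the axis of the first, so the field there is axial: E₁ = 2kp₁/r³ along +z.
E₁ = 2(8.99×10⁹)(7.07×10⁻¹¹)/(0.0815)³ = 2348 N/C.
Torque on the second dipole: τ = p₂ E₁ sinθ.
τ = (4.81×10⁻¹³)(2348)·sin140° = 7.260×10⁻¹⁰ N·m.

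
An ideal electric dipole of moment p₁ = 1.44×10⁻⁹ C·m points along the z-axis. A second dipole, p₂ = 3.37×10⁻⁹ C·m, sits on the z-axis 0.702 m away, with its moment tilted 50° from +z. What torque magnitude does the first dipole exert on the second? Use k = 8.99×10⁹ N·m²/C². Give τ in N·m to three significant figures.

The second dipole sits on the axis of the first, so the field there is axial: E₁ = 2kp₁/r³ along +z.
E₁ = 2(8.99×10⁹)(1.44×10⁻⁹)/(0.702)³ = 74.84 N/C.
Torque on the second dipole: τ = p₂ E₁ sinθ.
τ = (3.37×10⁻⁹)(74.84)·sin50° = 1.932×10⁻⁷ N·m.

τ ≈ 1.93×10⁻⁷ N·m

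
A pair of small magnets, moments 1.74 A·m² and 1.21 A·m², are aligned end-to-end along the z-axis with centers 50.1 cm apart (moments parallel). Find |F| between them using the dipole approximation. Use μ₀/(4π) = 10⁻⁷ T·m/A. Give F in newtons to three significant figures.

F ≈ 2.01×10⁻⁵ N

On-axis B of dipole 1: B = (μ₀/4π)·2m₁/r³. Force on dipole 2: F = m₂·dB/dr.
dB/dr = −(μ₀/4π)·6m₁/r⁴, so |F| = (μ₀/4π)·6m₁m₂/r⁴.
F = 6(10⁻⁷)(1.74)(1.21)/(0.501)⁴ = 2.005×10⁻⁵ N.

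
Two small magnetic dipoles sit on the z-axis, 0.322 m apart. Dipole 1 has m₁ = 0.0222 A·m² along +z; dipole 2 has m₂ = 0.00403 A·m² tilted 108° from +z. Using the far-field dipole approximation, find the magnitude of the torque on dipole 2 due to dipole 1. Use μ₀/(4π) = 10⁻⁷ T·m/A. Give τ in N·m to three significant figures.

τ ≈ 5.10×10⁻¹⁰ N·m

Dipole B is on the axis of dipole A, so B₁ there is axial: B₁ = (μ₀/4π)·2m₁/r³ along +z.
B₁ = 2(10⁻⁷)(0.0222)/(0.322)³ = 1.330×10⁻⁷ T.
τ = m₂ B₁ sinθ.
τ = (0.00403)(1.330×10⁻⁷)·sin108° = 5.097×10⁻¹⁰ N·m.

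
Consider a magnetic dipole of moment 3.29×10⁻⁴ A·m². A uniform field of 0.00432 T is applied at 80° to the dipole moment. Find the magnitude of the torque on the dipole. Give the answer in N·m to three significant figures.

τ ≈ 1.40×10⁻⁶ N·m

Torque on a magnetic dipole: τ = mB sinθ.
τ = (3.29×10⁻⁴)(0.00432)·sin80° = 1.400×10⁻⁶ N·m.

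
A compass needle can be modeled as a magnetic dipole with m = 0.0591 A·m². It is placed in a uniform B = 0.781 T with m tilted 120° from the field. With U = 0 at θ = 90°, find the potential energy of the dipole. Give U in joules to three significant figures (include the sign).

U = −m·B = −mB cosθ.
U = −(0.0591)(0.781)·cos120° = 0.02308 J.

U ≈ 0.0231 J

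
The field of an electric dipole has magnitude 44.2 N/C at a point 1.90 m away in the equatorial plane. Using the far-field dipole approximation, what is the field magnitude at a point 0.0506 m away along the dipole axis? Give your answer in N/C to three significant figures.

E ≈ 4.68×10⁶ N/C

Dipole fields scale as 1/r³ in the far field.
The axial field is twice the equatorial field at the same r, so the geometry factor is 2/1.
E₂ = E₁ · (2/1) · (r₁/r₂)³ = 44.2 · 2 · (1.90/0.0506)³.
(r₁/r₂)³ = (37.55)³ = 5.294e+04.
E₂ ≈ 4.680×10⁶ N/C.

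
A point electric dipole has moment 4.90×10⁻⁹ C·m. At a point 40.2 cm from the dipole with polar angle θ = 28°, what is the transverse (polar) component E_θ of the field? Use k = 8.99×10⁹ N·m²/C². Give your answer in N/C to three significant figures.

E_θ ≈ 318 N/C

For a dipole, E_θ = (kp sinθ)/r³.
kp/r³ = (8.99×10⁹)(4.90×10⁻⁹)/(0.402)³ = 678.1 N/C.
E_θ = 678.1·sin28° = 318.3 N/C.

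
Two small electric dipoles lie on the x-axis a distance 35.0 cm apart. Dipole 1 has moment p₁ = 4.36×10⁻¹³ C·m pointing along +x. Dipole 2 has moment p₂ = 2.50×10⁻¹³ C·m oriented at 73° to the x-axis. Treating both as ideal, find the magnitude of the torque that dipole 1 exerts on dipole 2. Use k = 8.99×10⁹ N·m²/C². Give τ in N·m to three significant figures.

τ ≈ 4.37×10⁻¹⁴ N·m

The second dipole sits on the axis of the first, so the field there is axial: E₁ = 2kp₁/r³ along +x.
E₁ = 2(8.99×10⁹)(4.36×10⁻¹³)/(0.350)³ = 0.1828 N/C.
Torque on the second dipole: τ = p₂ E₁ sinθ.
τ = (2.50×10⁻¹³)(0.1828)·sin73° = 4.371×10⁻¹⁴ N·m.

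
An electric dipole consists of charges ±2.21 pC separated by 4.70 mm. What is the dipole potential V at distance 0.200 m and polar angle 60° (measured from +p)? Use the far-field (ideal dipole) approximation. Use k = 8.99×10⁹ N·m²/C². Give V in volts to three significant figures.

V ≈ 0.00117 V

Dipole moment p = qd = (2.21×10⁻¹² C)(0.00470 m) = 1.039×10⁻¹⁴ C·m.
The dipole potential is V = kp cosθ / r².
V = (8.99×10⁹)(1.039×10⁻¹⁴)·cos60° / (0.200)² = 0.001168 V.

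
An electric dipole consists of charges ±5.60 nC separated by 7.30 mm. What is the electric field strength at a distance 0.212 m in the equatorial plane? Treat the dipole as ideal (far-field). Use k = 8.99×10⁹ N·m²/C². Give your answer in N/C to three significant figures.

E ≈ 38.6 N/C

Dipole moment p = qd = (5.60×10⁻⁹ C)(0.00730 m) = 4.088×10⁻¹¹ C·m.
In the equatorial plane E = kp/r³.
E = (8.99×10⁹)(4.088×10⁻¹¹) / (0.212)³ = 38.57 N/C.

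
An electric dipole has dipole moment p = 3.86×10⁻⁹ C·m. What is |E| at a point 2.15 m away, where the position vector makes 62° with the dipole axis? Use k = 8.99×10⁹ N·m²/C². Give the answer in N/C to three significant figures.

At angle θ the dipole field magnitude is E = (kp/r³)·√(1 + 3cos²θ).
kp/r³ = (8.99×10⁹)(3.86×10⁻⁹) / (2.15)³ = 3.492 N/C.
√(1 + 3cos²62°) = √(1 + 3·0.2204) = √1.6612 ≈ 1.2889.
E ≈ 3.492 × 1.289 = 4.500 N/C.

E ≈ 4.50 N/C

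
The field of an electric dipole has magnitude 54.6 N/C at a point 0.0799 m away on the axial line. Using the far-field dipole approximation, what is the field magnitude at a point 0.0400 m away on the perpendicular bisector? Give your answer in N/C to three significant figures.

Dipole fields scale as 1/r³ in the far field.
The axial field is twice the equatorial field at the same r, so the geometry factor is 1/2.
E₂ = E₁ · (1/2) · (r₁/r₂)³ = 54.6 · 0.5 · (0.0799/0.0400)³.
(r₁/r₂)³ = (1.997)³ = 7.97.
E₂ ≈ 217.6 N/C.

E ≈ 218 N/C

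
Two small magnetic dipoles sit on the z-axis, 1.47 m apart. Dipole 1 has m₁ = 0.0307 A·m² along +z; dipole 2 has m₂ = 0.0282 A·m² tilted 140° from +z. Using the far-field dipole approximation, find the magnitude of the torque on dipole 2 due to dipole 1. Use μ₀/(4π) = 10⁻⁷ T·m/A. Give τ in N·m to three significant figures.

τ ≈ 3.50×10⁻¹¹ N·m

Dipole B is on the axis of dipole A, so B₁ there is axial: B₁ = (μ₀/4π)·2m₁/r³ along +z.
B₁ = 2(10⁻⁷)(0.0307)/(1.47)³ = 1.933×10⁻⁹ T.
τ = m₂ B₁ sinθ.
τ = (0.0282)(1.933×10⁻⁹)·sin140° = 3.504×10⁻¹¹ N·m.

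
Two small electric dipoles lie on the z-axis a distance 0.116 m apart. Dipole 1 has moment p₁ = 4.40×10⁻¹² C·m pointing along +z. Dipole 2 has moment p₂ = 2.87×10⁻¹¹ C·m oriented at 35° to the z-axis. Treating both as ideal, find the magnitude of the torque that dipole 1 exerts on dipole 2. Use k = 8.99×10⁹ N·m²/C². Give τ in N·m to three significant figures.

τ ≈ 8.34×10⁻¹⁰ N·m

The second dipole sits on the axis of the first, so the field there is axial: E₁ = 2kp₁/r³ along +z.
E₁ = 2(8.99×10⁹)(4.40×10⁻¹²)/(0.116)³ = 50.68 N/C.
Torque on the second dipole: τ = p₂ E₁ sinθ.
τ = (2.87×10⁻¹¹)(50.68)·sin35° = 8.343×10⁻¹⁰ N·m.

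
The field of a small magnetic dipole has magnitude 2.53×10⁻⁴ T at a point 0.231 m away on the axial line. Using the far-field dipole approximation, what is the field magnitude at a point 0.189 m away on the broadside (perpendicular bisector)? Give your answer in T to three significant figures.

Dipole fields scale as 1/r³ in the far field.
The axial field is twice the equatorial field at the same r, so the geometry factor is 1/2.
B₂ = B₁ · (1/2) · (r₁/r₂)³ = 2.53×10⁻⁴ · 0.5 · (0.231/0.189)³.
(r₁/r₂)³ = (1.222)³ = 1.826.
B₂ ≈ 2.310×10⁻⁴ T.

B ≈ 2.31×10⁻⁴ T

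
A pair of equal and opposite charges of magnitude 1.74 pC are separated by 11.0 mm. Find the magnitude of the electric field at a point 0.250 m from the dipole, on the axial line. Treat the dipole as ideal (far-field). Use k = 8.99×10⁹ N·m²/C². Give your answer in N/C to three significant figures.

Dipole moment p = qd = (1.74×10⁻¹² C)(0.0110 m) = 1.914×10⁻¹⁴ C·m.
On the dipole axis E = 2kp/r³.
E = 2·(8.99×10⁹)(1.914×10⁻¹⁴) / (0.250)³ = 0.02202 N/C.

E ≈ 0.0220 N/C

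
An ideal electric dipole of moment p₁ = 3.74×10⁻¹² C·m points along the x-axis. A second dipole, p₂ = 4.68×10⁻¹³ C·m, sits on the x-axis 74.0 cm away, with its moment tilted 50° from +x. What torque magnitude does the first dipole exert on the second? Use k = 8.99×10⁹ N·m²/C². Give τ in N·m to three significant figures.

τ ≈ 5.95×10⁻¹⁴ N·m

The second dipole sits on the axis of the first, so the field there is axial: E₁ = 2kp₁/r³ along +x.
E₁ = 2(8.99×10⁹)(3.74×10⁻¹²)/(0.740)³ = 0.1659 N/C.
Torque on the second dipole: τ = p₂ E₁ sinθ.
τ = (4.68×10⁻¹³)(0.1659)·sin50° = 5.949×10⁻¹⁴ N·m.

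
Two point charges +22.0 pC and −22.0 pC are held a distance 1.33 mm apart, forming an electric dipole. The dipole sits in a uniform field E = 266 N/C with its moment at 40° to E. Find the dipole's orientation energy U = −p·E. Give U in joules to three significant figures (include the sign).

Dipole moment p = qd = (2.20×10⁻¹¹ C)(0.00133 m) = 2.926×10⁻¹⁴ C·m.
U = −p·E = −pE cosθ.
U = −(2.926×10⁻¹⁴)(266)·cos40° = -5.962×10⁻¹² J.

U ≈ -5.96×10⁻¹² J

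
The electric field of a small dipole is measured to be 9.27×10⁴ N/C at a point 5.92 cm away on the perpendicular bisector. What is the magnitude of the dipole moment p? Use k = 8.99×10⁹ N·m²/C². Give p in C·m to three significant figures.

p ≈ 2.14×10⁻⁹ C·m

In the equatorial plane E = kp/r³, so p = Er³/(k).
p = (9.27×10⁴)·(0.0592)³ / (8.99×10⁹) = 2.139×10⁻⁹ C·m.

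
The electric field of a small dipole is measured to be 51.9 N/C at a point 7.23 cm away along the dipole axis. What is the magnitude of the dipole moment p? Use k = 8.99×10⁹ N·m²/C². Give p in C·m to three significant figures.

On axis E = 2kp/r³, so p = Er³/(2k).
p = (51.9)·(0.0723)³ / (2·8.99×10⁹) = 1.091×10⁻¹² C·m.

p ≈ 1.09×10⁻¹² C·m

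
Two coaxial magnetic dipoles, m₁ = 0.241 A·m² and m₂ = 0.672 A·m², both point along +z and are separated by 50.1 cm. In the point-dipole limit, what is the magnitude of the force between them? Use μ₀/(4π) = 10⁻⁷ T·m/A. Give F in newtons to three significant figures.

F ≈ 1.54×10⁻⁶ N

On-axis B of dipole 1: B = (μ₀/4π)·2m₁/r³. Force on dipole 2: F = m₂·dB/dr.
dB/dr = −(μ₀/4π)·6m₁/r⁴, so |F| = (μ₀/4π)·6m₁m₂/r⁴.
F = 6(10⁻⁷)(0.241)(0.672)/(0.501)⁴ = 1.542×10⁻⁶ N.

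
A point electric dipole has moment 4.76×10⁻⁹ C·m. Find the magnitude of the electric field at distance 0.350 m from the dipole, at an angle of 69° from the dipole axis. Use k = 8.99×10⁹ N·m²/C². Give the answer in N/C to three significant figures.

E ≈ 1170 N/C

At angle θ the dipole field magnitude is E = (kp/r³)·√(1 + 3cos²θ).
kp/r³ = (8.99×10⁹)(4.76×10⁻⁹) / (0.350)³ = 998.1 N/C.
√(1 + 3cos²69°) = √(1 + 3·0.1284) = √1.3853 ≈ 1.1770.
E ≈ 998.1 × 1.177 = 1175 N/C.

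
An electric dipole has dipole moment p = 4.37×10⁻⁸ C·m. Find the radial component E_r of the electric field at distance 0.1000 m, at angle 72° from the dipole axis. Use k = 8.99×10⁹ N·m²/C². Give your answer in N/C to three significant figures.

E_r ≈ 2.43×10⁵ N/C

For a dipole, E_r = (2kp cosθ)/r³.
kp/r³ = (8.99×10⁹)(4.37×10⁻⁸)/(0.100)³ = 3.929×10⁵ N/C.
E_r = 2·3.929×10⁵·cos72° = 2.428×10⁵ N/C.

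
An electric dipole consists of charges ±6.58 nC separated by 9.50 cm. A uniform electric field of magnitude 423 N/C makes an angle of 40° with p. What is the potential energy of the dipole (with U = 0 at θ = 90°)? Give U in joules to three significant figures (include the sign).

U ≈ -2.03×10⁻⁷ J

Dipole moment p = qd = (6.58×10⁻⁹ C)(0.0950 m) = 6.251×10⁻¹⁰ C·m.
U = −p·E = −pE cosθ.
U = −(6.251×10⁻¹⁰)(423)·cos40° = -2.026×10⁻⁷ J.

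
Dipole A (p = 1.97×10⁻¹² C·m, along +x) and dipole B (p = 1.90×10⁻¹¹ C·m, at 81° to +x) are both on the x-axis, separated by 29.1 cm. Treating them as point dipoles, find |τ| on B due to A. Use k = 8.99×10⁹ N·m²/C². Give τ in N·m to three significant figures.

τ ≈ 2.70×10⁻¹¹ N·m

The second dipole sits on the axis of the first, so the field there is axial: E₁ = 2kp₁/r³ along +x.
E₁ = 2(8.99×10⁹)(1.97×10⁻¹²)/(0.291)³ = 1.437 N/C.
Torque on the second dipole: τ = p₂ E₁ sinθ.
τ = (1.90×10⁻¹¹)(1.437)·sin81° = 2.697×10⁻¹¹ N·m.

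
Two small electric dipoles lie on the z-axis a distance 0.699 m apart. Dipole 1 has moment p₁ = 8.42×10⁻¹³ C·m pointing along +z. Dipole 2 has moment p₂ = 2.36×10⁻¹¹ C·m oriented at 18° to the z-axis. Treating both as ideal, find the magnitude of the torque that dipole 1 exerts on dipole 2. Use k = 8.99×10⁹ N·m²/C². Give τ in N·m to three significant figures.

τ ≈ 3.23×10⁻¹³ N·m

The second dipole sits on the axis of the first, so the field there is axial: E₁ = 2kp₁/r³ along +z.
E₁ = 2(8.99×10⁹)(8.42×10⁻¹³)/(0.699)³ = 0.04433 N/C.
Torque on the second dipole: τ = p₂ E₁ sinθ.
τ = (2.36×10⁻¹¹)(0.04433)·sin18° = 3.233×10⁻¹³ N·m.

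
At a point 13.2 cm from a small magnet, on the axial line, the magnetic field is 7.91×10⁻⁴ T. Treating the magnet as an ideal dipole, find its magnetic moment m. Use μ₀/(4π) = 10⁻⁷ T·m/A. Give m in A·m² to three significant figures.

m ≈ 9.10 A·m²

On axis B = (μ₀/4π)·2m/r³, so m = Br³·4π/(μ₀·2).
m = (7.91×10⁻⁴)·(0.132)³ / (2·10⁻⁷) = 9.096 A·m².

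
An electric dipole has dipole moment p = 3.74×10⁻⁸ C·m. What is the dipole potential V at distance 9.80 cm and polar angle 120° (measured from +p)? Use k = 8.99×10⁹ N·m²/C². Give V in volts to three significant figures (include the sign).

The dipole potential is V = kp cosθ / r².
V = (8.99×10⁹)(3.74×10⁻⁸)·cos120° / (0.0980)² = -1.750×10⁴ V.

V ≈ -1.75×10⁴ V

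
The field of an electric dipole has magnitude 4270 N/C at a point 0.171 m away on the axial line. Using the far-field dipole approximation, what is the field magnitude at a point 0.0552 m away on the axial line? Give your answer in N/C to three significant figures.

E ≈ 1.27×10⁵ N/C

Dipole fields scale as 1/r³ in the far field; the geometry is the same at both points.
E₂ = E₁ · (r₁/r₂)³ = 4270 · (0.171/0.0552)³.
(r₁/r₂)³ = (3.098)³ = 29.73.
E₂ ≈ 1.269×10⁵ N/C.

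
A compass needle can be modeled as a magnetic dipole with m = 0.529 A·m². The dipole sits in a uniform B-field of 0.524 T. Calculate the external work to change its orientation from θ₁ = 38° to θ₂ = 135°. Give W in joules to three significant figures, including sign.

W_ext = ΔU = −mB cosθ₂ + mB cosθ₁ = mB(cosθ₁ − cosθ₂).
W = (0.529)(0.524)·(cos38° − cos135°) = (0.2772)·(+1.4951) = 0.4144 J.

W ≈ 0.414 J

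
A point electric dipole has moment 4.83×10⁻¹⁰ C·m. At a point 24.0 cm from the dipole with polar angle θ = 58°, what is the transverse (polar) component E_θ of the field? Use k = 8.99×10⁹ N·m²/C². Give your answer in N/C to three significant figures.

For a dipole, E_θ = (kp sinθ)/r³.
kp/r³ = (8.99×10⁹)(4.83×10⁻¹⁰)/(0.240)³ = 314.1 N/C.
E_θ = 314.1·sin58° = 266.4 N/C.

E_θ ≈ 266 N/C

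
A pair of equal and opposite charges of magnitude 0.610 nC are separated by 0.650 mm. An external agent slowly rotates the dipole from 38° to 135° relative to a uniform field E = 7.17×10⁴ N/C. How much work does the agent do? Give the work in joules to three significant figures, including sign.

Dipole moment p = qd = (6.10×10⁻¹⁰ C)(6.50×10⁻⁴ m) = 3.965×10⁻¹³ C·m.
W_ext = ΔU = U(θ₂) − U(θ₁) = −pE cosθ₂ − (−pE cosθ₁) = pE(cosθ₁ − cosθ₂).
W = (3.965×10⁻¹³)(7.17×10⁴)·(cos38° − cos135°) = (2.843×10⁻⁸)·(+1.4951) = 4.250×10⁻⁸ J.

W ≈ 4.25×10⁻⁸ J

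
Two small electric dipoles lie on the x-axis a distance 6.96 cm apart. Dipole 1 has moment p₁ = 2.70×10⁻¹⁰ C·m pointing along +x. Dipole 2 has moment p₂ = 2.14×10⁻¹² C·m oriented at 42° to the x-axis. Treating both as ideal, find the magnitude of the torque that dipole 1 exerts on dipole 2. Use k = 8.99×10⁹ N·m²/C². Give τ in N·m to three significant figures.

The second dipole sits on the axis of the first, so the field there is axial: E₁ = 2kp₁/r³ along +x.
E₁ = 2(8.99×10⁹)(2.70×10⁻¹⁰)/(0.0696)³ = 1.440×10⁴ N/C.
Torque on the second dipole: τ = p₂ E₁ sinθ.
τ = (2.14×10⁻¹²)(1.440×10⁴)·sin42° = 2.062×10⁻⁸ N·m.

τ ≈ 2.06×10⁻⁸ N·m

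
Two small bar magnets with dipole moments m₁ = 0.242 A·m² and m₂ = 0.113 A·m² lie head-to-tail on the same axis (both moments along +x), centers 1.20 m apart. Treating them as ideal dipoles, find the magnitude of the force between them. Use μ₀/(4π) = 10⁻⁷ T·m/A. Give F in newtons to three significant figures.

F ≈ 7.91×10⁻⁹ N

On-axis B of dipole 1: B = (μ₀/4π)·2m₁/r³. Force on dipole 2: F = m₂·dB/dr.
dB/dr = −(μ₀/4π)·6m₁/r⁴, so |F| = (μ₀/4π)·6m₁m₂/r⁴.
F = 6(10⁻⁷)(0.242)(0.113)/(1.20)⁴ = 7.913×10⁻⁹ N.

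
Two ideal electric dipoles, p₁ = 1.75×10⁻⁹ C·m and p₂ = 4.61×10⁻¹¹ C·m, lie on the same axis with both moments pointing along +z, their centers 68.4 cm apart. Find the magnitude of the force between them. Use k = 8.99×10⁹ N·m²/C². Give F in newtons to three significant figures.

F ≈ 1.99×10⁻⁸ N

On-axis field of dipole 1 at distance r: E = 2kp₁/r³. Force on dipole 2 is F = p₂·dE/dr (gradient along axis).
dE/dr = −6kp₁/r⁴, so |F| = 6kp₁p₂/r⁴ (attractive for aligned moments).
F = 6(8.99×10⁹)(1.75×10⁻⁹)(4.61×10⁻¹¹)/(0.684)⁴ = 1.988×10⁻⁸ N.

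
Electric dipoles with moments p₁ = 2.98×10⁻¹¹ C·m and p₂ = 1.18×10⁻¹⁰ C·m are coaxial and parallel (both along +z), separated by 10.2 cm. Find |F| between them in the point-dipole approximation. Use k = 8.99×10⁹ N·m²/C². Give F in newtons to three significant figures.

On-axis field of dipole 1 at distance r: E = 2kp₁/r³. Force on dipole 2 is F = p₂·dE/dr (gradient along axis).
dE/dr = −6kp₁/r⁴, so |F| = 6kp₁p₂/r⁴ (attractive for aligned moments).
F = 6(8.99×10⁹)(2.98×10⁻¹¹)(1.18×10⁻¹⁰)/(0.102)⁴ = 1.752×10⁻⁶ N.

F ≈ 1.75×10⁻⁶ N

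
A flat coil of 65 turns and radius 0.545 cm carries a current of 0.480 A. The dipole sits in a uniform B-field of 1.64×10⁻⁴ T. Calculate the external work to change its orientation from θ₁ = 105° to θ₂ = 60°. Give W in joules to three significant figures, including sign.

m = NIA = NIπa² = 65·(0.480)·π·(0.00545)² = 0.002911 A·m².
W_ext = ΔU = −mB cosθ₂ + mB cosθ₁ = mB(cosθ₁ − cosθ₂).
W = (0.002911)(1.64×10⁻⁴)·(cos105° − cos60°) = (4.774×10⁻⁷)·(-0.7588) = -3.623×10⁻⁷ J.

W ≈ -3.62×10⁻⁷ J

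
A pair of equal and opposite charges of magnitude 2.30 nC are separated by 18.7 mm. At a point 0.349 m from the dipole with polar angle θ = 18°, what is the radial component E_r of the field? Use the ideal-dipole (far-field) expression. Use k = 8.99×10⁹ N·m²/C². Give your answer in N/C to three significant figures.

E_r ≈ 17.3 N/C

Dipole moment p = qd = (2.30×10⁻⁹ C)(0.0187 m) = 4.301×10⁻¹¹ C·m.
For a dipole, E_r = (2kp cosθ)/r³.
kp/r³ = (8.99×10⁹)(4.301×10⁻¹¹)/(0.349)³ = 9.096 N/C.
E_r = 2·9.096·cos18° = 17.30 N/C.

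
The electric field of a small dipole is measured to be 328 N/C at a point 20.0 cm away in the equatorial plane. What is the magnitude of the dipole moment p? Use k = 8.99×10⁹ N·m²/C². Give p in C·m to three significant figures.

p ≈ 2.92×10⁻¹⁰ C·m

In the equatorial plane E = kp/r³, so p = Er³/(k).
p = (328)·(0.200)³ / (8.99×10⁹) = 2.919×10⁻¹⁰ C·m.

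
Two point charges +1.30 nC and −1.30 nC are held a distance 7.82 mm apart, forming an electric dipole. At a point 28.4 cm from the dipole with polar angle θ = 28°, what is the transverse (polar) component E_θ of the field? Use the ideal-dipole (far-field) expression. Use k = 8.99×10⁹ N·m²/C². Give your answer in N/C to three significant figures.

E_θ ≈ 1.87 N/C

Dipole moment p = qd = (1.30×10⁻⁹ C)(0.00782 m) = 1.017×10⁻¹¹ C·m.
For a dipole, E_θ = (kp sinθ)/r³.
kp/r³ = (8.99×10⁹)(1.017×10⁻¹¹)/(0.284)³ = 3.991 N/C.
E_θ = 3.991·sin28° = 1.874 N/C.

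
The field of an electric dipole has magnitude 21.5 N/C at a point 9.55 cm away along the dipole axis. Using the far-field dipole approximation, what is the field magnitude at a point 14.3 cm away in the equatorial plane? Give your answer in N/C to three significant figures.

Dipole fields scale as 1/r³ in the far field.
The axial field is twice the equatorial field at the same r, so the geometry factor is 1/2.
E₂ = E₁ · (1/2) · (r₁/r₂)³ = 21.5 · 0.5 · (9.55/14.3)³.
(r₁/r₂)³ = (0.6678)³ = 0.2979.
E₂ ≈ 3.202 N/C.

E ≈ 3.20 N/C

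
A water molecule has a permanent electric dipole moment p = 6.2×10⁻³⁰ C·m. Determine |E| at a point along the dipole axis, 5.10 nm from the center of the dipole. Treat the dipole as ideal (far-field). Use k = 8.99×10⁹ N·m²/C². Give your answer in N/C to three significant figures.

E ≈ 8.40×10⁵ N/C

On the dipole axis E = 2kp/r³.
E = 2·(8.99×10⁹)(6.20×10⁻³⁰) / (5.10×10⁻⁹)³ = 8.404×10⁵ N/C.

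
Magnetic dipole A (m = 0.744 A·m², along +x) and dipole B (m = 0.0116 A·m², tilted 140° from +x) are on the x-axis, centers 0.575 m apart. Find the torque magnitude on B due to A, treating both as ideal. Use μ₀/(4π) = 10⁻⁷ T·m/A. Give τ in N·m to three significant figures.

τ ≈ 5.84×10⁻⁹ N·m

Dipole B is on the axis of dipole A, so B₁ there is axial: B₁ = (μ₀/4π)·2m₁/r³ along +x.
B₁ = 2(10⁻⁷)(0.744)/(0.575)³ = 7.827×10⁻⁷ T.
τ = m₂ B₁ sinθ.
τ = (0.0116)(7.827×10⁻⁷)·sin140° = 5.836×10⁻⁹ N·m.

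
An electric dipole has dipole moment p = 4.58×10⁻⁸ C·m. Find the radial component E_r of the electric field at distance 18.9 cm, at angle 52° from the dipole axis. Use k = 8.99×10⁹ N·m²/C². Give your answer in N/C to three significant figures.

E_r ≈ 7.51×10⁴ N/C

For a dipole, E_r = (2kp cosθ)/r³.
kp/r³ = (8.99×10⁹)(4.58×10⁻⁸)/(0.189)³ = 6.099×10⁴ N/C.
E_r = 2·6.099×10⁴·cos52° = 7.510×10⁴ N/C.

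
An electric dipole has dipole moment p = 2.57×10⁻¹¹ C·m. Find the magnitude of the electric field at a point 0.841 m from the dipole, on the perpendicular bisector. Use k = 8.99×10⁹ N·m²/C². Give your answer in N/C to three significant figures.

E ≈ 0.388 N/C

On the perpendicular bisector E = kp/r³ (half the axial value at the same distance).
E = (8.99×10⁹)(2.57×10⁻¹¹) / (0.841)³ = 0.3884 N/C.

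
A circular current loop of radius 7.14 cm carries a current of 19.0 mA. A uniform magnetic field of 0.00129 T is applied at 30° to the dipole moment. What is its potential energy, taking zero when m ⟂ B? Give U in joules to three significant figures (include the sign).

U ≈ -3.40×10⁻⁷ J

Magnetic moment m = IA = Iπa² = (0.0190)·π·(0.0714)² = 3.043×10⁻⁴ A·m².
U = −m·B = −mB cosθ.
U = −(3.043×10⁻⁴)(0.00129)·cos30° = -3.400×10⁻⁷ J.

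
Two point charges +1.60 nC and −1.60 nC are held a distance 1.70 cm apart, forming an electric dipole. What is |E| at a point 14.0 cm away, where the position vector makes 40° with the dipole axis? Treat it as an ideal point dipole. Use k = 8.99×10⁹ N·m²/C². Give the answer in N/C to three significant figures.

Dipole moment p = qd = (1.60×10⁻⁹ C)(0.0170 m) = 2.72×10⁻¹¹ C·m.
At angle θ the dipole field magnitude is E = (kp/r³)·√(1 + 3cos²θ).
kp/r³ = (8.99×10⁹)(2.72×10⁻¹¹) / (0.140)³ = 89.11 N/C.
√(1 + 3cos²40°) = √(1 + 3·0.5868) = √2.7605 ≈ 1.6615.
E ≈ 89.11 × 1.661 = 148.1 N/C.

E ≈ 148 N/C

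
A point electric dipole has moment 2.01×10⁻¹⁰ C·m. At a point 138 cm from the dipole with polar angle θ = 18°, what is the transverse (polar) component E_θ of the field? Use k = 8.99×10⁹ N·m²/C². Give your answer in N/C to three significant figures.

E_θ ≈ 0.212 N/C

For a dipole, E_θ = (kp sinθ)/r³.
kp/r³ = (8.99×10⁹)(2.01×10⁻¹⁰)/(1.38)³ = 0.6876 N/C.
E_θ = 0.6876·sin18° = 0.2125 N/C.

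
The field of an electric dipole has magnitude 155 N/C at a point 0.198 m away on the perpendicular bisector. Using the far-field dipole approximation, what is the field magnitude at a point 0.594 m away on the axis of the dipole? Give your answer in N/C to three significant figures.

Dipole fields scale as 1/r³ in the far field.
The axial field is twice the equatorial field at the same r, so the geometry factor is 2/1.
E₂ = E₁ · (2/1) · (r₁/r₂)³ = 155 · 2 · (0.198/0.594)³.
(r₁/r₂)³ = (0.3333)³ = 0.03704.
E₂ ≈ 11.48 N/C.

E ≈ 11.5 N/C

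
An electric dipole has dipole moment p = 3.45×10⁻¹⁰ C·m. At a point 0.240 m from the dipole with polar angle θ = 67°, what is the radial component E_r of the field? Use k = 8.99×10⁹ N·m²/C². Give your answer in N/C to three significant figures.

E_r ≈ 175 N/C

For a dipole, E_r = (2kp cosθ)/r³.
kp/r³ = (8.99×10⁹)(3.45×10⁻¹⁰)/(0.240)³ = 224.4 N/C.
E_r = 2·224.4·cos67° = 175.3 N/C.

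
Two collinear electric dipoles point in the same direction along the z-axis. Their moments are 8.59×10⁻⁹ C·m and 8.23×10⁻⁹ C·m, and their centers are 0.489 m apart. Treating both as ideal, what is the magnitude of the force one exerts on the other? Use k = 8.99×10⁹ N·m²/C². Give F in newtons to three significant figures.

F ≈ 6.67×10⁻⁵ N

On-axis field of dipole 1 at distance r: E = 2kp₁/r³. Force on dipole 2 is F = p₂·dE/dr (gradient along axis).
dE/dr = −6kp₁/r⁴, so |F| = 6kp₁p₂/r⁴ (attractive for aligned moments).
F = 6(8.99×10⁹)(8.59×10⁻⁹)(8.23×10⁻⁹)/(0.489)⁴ = 6.669×10⁻⁵ N.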